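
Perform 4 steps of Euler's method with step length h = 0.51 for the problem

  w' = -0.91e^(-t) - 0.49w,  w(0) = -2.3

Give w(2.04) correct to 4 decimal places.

Euler: w_{n+1} = w_n + h·f(t_n, w_n).
t=0.000000, w=-2.300000: f=0.217000 → w ← -2.300000 + 0.51·0.217000 = -2.189330
t=0.510000, w=-2.189330: f=0.526321 → w ← -2.189330 + 0.51·0.526321 = -1.920906
t=1.020000, w=-1.920906: f=0.613103 → w ← -1.920906 + 0.51·0.613103 = -1.608224
t=1.530000, w=-1.608224: f=0.590982 → w ← -1.608224 + 0.51·0.590982 = -1.306823
w(2.04) ≈ -1.3068

-1.3068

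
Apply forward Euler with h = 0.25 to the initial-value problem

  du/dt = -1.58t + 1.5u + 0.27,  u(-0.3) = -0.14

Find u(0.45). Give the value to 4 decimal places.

0.0962

Euler: u_{n+1} = u_n + h·f(t_n, u_n).
t=-0.300000, u=-0.140000: f=0.534000 → u ← -0.140000 + 0.25·0.534000 = -0.006500
t=-0.050000, u=-0.006500: f=0.339250 → u ← -0.006500 + 0.25·0.339250 = 0.078313
t=0.200000, u=0.078313: f=0.071469 → u ← 0.078313 + 0.25·0.071469 = 0.096180
u(0.45) ≈ 0.0962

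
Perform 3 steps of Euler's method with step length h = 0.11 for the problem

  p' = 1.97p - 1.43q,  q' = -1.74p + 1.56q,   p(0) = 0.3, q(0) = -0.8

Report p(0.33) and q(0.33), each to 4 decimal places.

1.1151, -1.6197

Euler on (p,q): p_{n+1} = p_n + h·p', q_{n+1} = q_n + h·q'.
0.000000: (0.300000, -0.800000); f=(1.735000, -1.770000) → (0.490850, -0.994700)
0.110000: (0.490850, -0.994700); f=(2.389396, -2.405811) → (0.753684, -1.259339)
0.220000: (0.753684, -1.259339); f=(3.285612, -3.275978) → (1.115101, -1.619697)
(p(0.33), q(0.33)) ≈ (1.1151, -1.6197)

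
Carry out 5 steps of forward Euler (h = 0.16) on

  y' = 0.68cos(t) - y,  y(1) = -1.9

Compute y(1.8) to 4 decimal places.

-0.7198

Euler: y_{n+1} = y_n + h·f(t_n, y_n).
t=1.000000, y=-1.900000: f=2.267406 → y ← -1.900000 + 0.16·2.267406 = -1.537215
t=1.160000, y=-1.537215: f=1.808766 → y ← -1.537215 + 0.16·1.808766 = -1.247813
t=1.320000, y=-1.247813: f=1.416572 → y ← -1.247813 + 0.16·1.416572 = -1.021161
t=1.480000, y=-1.021161: f=1.082818 → y ← -1.021161 + 0.16·1.082818 = -0.847910
t=1.640000, y=-0.847910: f=0.800889 → y ← -0.847910 + 0.16·0.800889 = -0.719768
y(1.8) ≈ -0.7198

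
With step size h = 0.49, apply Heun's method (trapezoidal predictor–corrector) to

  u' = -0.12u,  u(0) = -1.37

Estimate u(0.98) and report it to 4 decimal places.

-1.2181

Heun: k1 = f(x_n, u_n); k2 = f(x_n + h, u_n + h·k1); u_{n+1} = u_n + (h/2)·(k1 + k2).
x=0.000000, u=-1.370000:
  k1 = f(0.000000, -1.370000) = 0.164400
  k2 = f(0.490000, -1.289444) = 0.154733
  u ← -1.370000 + (0.49/2)·(0.164400 + 0.154733) = -1.291812
x=0.490000, u=-1.291812:
  k1 = f(0.490000, -1.291812) = 0.155017
  k2 = f(0.980000, -1.215854) = 0.145902
  u ← -1.291812 + (0.49/2)·(0.155017 + 0.145902) = -1.218087
u(0.98) ≈ -1.2181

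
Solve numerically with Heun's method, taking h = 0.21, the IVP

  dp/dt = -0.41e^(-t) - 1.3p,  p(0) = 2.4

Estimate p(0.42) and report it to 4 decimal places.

1.2976

Heun: k1 = f(t_n, p_n); k2 = f(t_n + h, p_n + h·k1); p_{n+1} = p_n + (h/2)·(k1 + k2).
t=0.000000, p=2.400000:
  k1 = f(0.000000, 2.400000) = -3.530000
  k2 = f(0.210000, 1.658700) = -2.488650
  p ← 2.400000 + (0.21/2)·(-3.530000 + (-2.488650)) = 1.768042
t=0.210000, p=1.768042:
  k1 = f(0.210000, 1.768042) = -2.630794
  k2 = f(0.420000, 1.215575) = -1.849637
  p ← 1.768042 + (0.21/2)·(-2.630794 + (-1.849637)) = 1.297597
p(0.42) ≈ 1.2976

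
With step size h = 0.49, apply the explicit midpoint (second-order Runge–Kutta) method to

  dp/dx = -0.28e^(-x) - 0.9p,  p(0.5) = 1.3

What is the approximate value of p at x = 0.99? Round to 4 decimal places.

Midpoint: k1 = f(x_n, p_n); k2 = f(x_n + h/2, p_n + (h/2)·k1); p_{n+1} = p_n + h·k2.
x=0.500000, p=1.300000:
  k1 = f(0.500000, 1.300000) = -1.339829
  k2 = f(0.745000, 0.971742) = -1.007493
  p ← 1.300000 + 0.49·(-1.007493) = 0.806328
p(0.99) ≈ 0.8063

0.8063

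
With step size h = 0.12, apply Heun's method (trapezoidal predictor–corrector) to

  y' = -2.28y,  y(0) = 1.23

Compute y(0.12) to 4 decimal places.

Heun: k1 = f(t_n, y_n); k2 = f(t_n + h, y_n + h·k1); y_{n+1} = y_n + (h/2)·(k1 + k2).
t=0.000000, y=1.230000:
  k1 = f(0.000000, 1.230000) = -2.804400
  k2 = f(0.120000, 0.893472) = -2.037116
  y ← 1.230000 + (0.12/2)·(-2.804400 + (-2.037116)) = 0.939509
y(0.12) ≈ 0.9395

0.9395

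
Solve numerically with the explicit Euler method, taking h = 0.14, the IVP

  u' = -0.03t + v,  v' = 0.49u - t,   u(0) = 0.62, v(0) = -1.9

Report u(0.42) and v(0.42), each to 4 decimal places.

-0.1672, -1.8856

Euler on (u,v): u_{n+1} = u_n + h·u', v_{n+1} = v_n + h·v'.
0.000000: (0.620000, -1.900000); f=(-1.900000, 0.303800) → (0.354000, -1.857468)
0.140000: (0.354000, -1.857468); f=(-1.861668, 0.033460) → (0.093366, -1.852784)
0.280000: (0.093366, -1.852784); f=(-1.861184, -0.234250) → (-0.167199, -1.885579)
(u(0.42), v(0.42)) ≈ (-0.1672, -1.8856)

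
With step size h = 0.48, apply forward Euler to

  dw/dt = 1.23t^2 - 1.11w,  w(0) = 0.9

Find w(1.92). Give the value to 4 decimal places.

Euler: w_{n+1} = w_n + h·f(t_n, w_n).
t=0.000000, w=0.900000: f=-0.999000 → w ← 0.900000 + 0.48·(-0.999000) = 0.420480
t=0.480000, w=0.420480: f=-0.183341 → w ← 0.420480 + 0.48·(-0.183341) = 0.332476
t=0.960000, w=0.332476: f=0.764519 → w ← 0.332476 + 0.48·0.764519 = 0.699446
t=1.440000, w=0.699446: f=1.774143 → w ← 0.699446 + 0.48·1.774143 = 1.551034
w(1.92) ≈ 1.5510

1.5510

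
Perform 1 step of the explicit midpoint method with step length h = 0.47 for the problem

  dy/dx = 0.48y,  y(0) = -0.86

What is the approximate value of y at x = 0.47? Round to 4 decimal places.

-1.0759

Midpoint: k1 = f(x_n, y_n); k2 = f(x_n + h/2, y_n + (h/2)·k1); y_{n+1} = y_n + h·k2.
x=0.000000, y=-0.860000:
  k1 = f(0.000000, -0.860000) = -0.412800
  k2 = f(0.235000, -0.957008) = -0.459364
  y ← -0.860000 + 0.47·(-0.459364) = -1.075901
y(0.47) ≈ -1.0759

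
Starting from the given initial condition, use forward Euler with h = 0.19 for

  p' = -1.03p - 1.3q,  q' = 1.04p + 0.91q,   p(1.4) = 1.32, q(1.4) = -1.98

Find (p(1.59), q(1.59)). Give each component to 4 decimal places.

Euler on (p,q): p_{n+1} = p_n + h·p', q_{n+1} = q_n + h·q'.
1.400000: (1.320000, -1.980000); f=(1.214400, -0.429000) → (1.550736, -2.061510)
(p(1.59), q(1.59)) ≈ (1.5507, -2.0615)

1.5507, -2.0615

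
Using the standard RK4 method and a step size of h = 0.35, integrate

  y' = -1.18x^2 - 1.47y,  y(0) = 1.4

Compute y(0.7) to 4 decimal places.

0.3943

RK4: k1 = f(x_n, y_n); k2 = f(x_n + h/2, y_n + (h/2)·k1); k3 = f(x_n + h/2, y_n + (h/2)·k2); k4 = f(x_n + h, y_n + h·k3); y_{n+1} = y_n + (h/6)·(k1 + 2k2 + 2k3 + k4).
x=0.000000, y=1.400000:
  k1 = f(0.000000, 1.400000) = -2.058000
  k2 = f(0.175000, 1.039850) = -1.564717
  k3 = f(0.175000, 1.126175) = -1.691614
  k4 = f(0.350000, 0.807935) = -1.332215
  y ← 1.400000 + (0.35/6)·(k1 + 2k2 + 2k3 + k4) = 0.822332
x=0.350000, y=0.822332:
  k1 = f(0.350000, 0.822332) = -1.353378
  k2 = f(0.525000, 0.585491) = -1.185909
  k3 = f(0.525000, 0.614798) = -1.228991
  k4 = f(0.700000, 0.392185) = -1.154713
  y ← 0.822332 + (0.35/6)·(k1 + 2k2 + 2k3 + k4) = 0.394289
y(0.7) ≈ 0.3943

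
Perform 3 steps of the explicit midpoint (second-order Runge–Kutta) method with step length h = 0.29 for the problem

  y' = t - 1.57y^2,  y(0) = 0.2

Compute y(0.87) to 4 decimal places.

Midpoint: k1 = f(t_n, y_n); k2 = f(t_n + h/2, y_n + (h/2)·k1); y_{n+1} = y_n + h·k2.
t=0.000000, y=0.200000:
  k1 = f(0.000000, 0.200000) = -0.062800
  k2 = f(0.145000, 0.190894) = 0.087788
  y ← 0.200000 + 0.29·0.087788 = 0.225459
t=0.290000, y=0.225459:
  k1 = f(0.290000, 0.225459) = 0.210194
  k2 = f(0.435000, 0.255937) = 0.332159
  y ← 0.225459 + 0.29·0.332159 = 0.321785
t=0.580000, y=0.321785:
  k1 = f(0.580000, 0.321785) = 0.417434
  k2 = f(0.725000, 0.382313) = 0.495524
  y ← 0.321785 + 0.29·0.495524 = 0.465487
y(0.87) ≈ 0.4655

0.4655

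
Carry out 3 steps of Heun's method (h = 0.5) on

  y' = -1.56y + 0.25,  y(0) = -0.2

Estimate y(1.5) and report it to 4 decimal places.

Heun: k1 = f(t_n, y_n); k2 = f(t_n + h, y_n + h·k1); y_{n+1} = y_n + (h/2)·(k1 + k2).
t=0.000000, y=-0.200000:
  k1 = f(0.000000, -0.200000) = 0.562000
  k2 = f(0.500000, 0.081000) = 0.123640
  y ← -0.200000 + (0.5/2)·(0.562000 + 0.123640) = -0.028590
t=0.500000, y=-0.028590:
  k1 = f(0.500000, -0.028590) = 0.294600
  k2 = f(1.000000, 0.118710) = 0.064812
  y ← -0.028590 + (0.5/2)·(0.294600 + 0.064812) = 0.061263
t=1.000000, y=0.061263:
  k1 = f(1.000000, 0.061263) = 0.154430
  k2 = f(1.500000, 0.138478) = 0.033974
  y ← 0.061263 + (0.5/2)·(0.154430 + 0.033974) = 0.108364
y(1.5) ≈ 0.1084

0.1084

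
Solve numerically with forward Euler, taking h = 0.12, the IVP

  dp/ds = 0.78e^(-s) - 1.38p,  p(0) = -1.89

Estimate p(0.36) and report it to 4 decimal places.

Euler: p_{n+1} = p_n + h·f(s_n, p_n).
s=0.000000, p=-1.890000: f=3.388200 → p ← -1.890000 + 0.12·3.388200 = -1.483416
s=0.120000, p=-1.483416: f=2.738912 → p ← -1.483416 + 0.12·2.738912 = -1.154747
s=0.240000, p=-1.154747: f=2.207120 → p ← -1.154747 + 0.12·2.207120 = -0.889892
p(0.36) ≈ -0.8899

-0.8899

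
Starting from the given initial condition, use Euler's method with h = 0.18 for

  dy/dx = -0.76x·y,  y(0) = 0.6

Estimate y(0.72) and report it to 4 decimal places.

Euler: y_{n+1} = y_n + h·f(x_n, y_n).
x=0.000000, y=0.600000: f=0.000000 → y ← 0.600000 + 0.18·0.000000 = 0.600000
x=0.180000, y=0.600000: f=-0.082080 → y ← 0.600000 + 0.18·(-0.082080) = 0.585226
x=0.360000, y=0.585226: f=-0.160118 → y ← 0.585226 + 0.18·(-0.160118) = 0.556404
x=0.540000, y=0.556404: f=-0.228348 → y ← 0.556404 + 0.18·(-0.228348) = 0.515302
y(0.72) ≈ 0.5153

0.5153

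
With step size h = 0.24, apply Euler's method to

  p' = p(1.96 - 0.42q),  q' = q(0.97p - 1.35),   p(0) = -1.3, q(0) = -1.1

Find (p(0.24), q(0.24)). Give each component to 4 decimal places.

-2.0557, -0.4107

Euler on (p,q): p_{n+1} = p_n + h·p', q_{n+1} = q_n + h·q'.
0.000000: (-1.300000, -1.100000); f=(-3.148600, 2.872100) → (-2.055664, -0.410696)
(p(0.24), q(0.24)) ≈ (-2.0557, -0.4107)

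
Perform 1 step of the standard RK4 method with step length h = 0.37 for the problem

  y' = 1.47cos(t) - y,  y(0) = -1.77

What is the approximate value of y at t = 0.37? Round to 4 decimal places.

RK4: k1 = f(t_n, y_n); k2 = f(t_n + h/2, y_n + (h/2)·k1); k3 = f(t_n + h/2, y_n + (h/2)·k2); k4 = f(t_n + h, y_n + h·k3); y_{n+1} = y_n + (h/6)·(k1 + 2k2 + 2k3 + k4).
t=0.000000, y=-1.770000:
  k1 = f(0.000000, -1.770000) = 3.240000
  k2 = f(0.185000, -1.170600) = 2.615516
  k3 = f(0.185000, -1.286129) = 2.731046
  k4 = f(0.370000, -0.759513) = 2.130034
  y ← -1.770000 + (0.37/6)·(k1 + 2k2 + 2k3 + k4) = -0.779439
y(0.37) ≈ -0.7794

-0.7794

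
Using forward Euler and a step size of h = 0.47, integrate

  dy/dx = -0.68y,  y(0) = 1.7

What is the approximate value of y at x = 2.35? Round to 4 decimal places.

Euler: y_{n+1} = y_n + h·f(x_n, y_n).
x=0.000000, y=1.700000: f=-1.156000 → y ← 1.700000 + 0.47·(-1.156000) = 1.156680
x=0.470000, y=1.156680: f=-0.786542 → y ← 1.156680 + 0.47·(-0.786542) = 0.787005
x=0.940000, y=0.787005: f=-0.535163 → y ← 0.787005 + 0.47·(-0.535163) = 0.535478
x=1.410000, y=0.535478: f=-0.364125 → y ← 0.535478 + 0.47·(-0.364125) = 0.364339
x=1.880000, y=0.364339: f=-0.247751 → y ← 0.364339 + 0.47·(-0.247751) = 0.247897
y(2.35) ≈ 0.2479

0.2479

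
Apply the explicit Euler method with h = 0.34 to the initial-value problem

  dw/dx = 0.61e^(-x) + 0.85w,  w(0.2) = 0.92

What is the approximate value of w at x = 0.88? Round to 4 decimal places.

1.8683

Euler: w_{n+1} = w_n + h·f(x_n, w_n).
x=0.200000, w=0.920000: f=1.281426 → w ← 0.920000 + 0.34·1.281426 = 1.355685
x=0.540000, w=1.355685: f=1.507808 → w ← 1.355685 + 0.34·1.507808 = 1.868340
w(0.88) ≈ 1.8683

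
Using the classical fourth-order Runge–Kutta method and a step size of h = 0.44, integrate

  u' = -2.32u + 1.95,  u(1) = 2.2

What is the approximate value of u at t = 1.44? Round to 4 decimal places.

RK4: k1 = f(t_n, u_n); k2 = f(t_n + h/2, u_n + (h/2)·k1); k3 = f(t_n + h/2, u_n + (h/2)·k2); k4 = f(t_n + h, u_n + h·k3); u_{n+1} = u_n + (h/6)·(k1 + 2k2 + 2k3 + k4).
t=1.000000, u=2.200000:
  k1 = f(1.000000, 2.200000) = -3.154000
  k2 = f(1.220000, 1.506120) = -1.544198
  k3 = f(1.220000, 1.860276) = -2.365841
  k4 = f(1.440000, 1.159030) = -0.738949
  u ← 2.200000 + (0.44/6)·(k1 + 2k2 + 2k3 + k4) = 1.341045
u(1.44) ≈ 1.3410

1.3410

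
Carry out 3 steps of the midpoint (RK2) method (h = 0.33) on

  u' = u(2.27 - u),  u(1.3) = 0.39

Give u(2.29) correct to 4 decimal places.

1.5040

Midpoint: k1 = f(s_n, u_n); k2 = f(s_n + h/2, u_n + (h/2)·k1); u_{n+1} = u_n + h·k2.
s=1.300000, u=0.390000:
  k1 = f(1.300000, 0.390000) = 0.733200
  k2 = f(1.465000, 0.510978) = 0.898822
  u ← 0.390000 + 0.33·0.898822 = 0.686611
s=1.630000, u=0.686611:
  k1 = f(1.630000, 0.686611) = 1.087172
  k2 = f(1.795000, 0.865995) = 1.215861
  u ← 0.686611 + 0.33·1.215861 = 1.087845
s=1.960000, u=1.087845:
  k1 = f(1.960000, 1.087845) = 1.286001
  k2 = f(2.125000, 1.300035) = 1.260988
  u ← 1.087845 + 0.33·1.260988 = 1.503971
u(2.29) ≈ 1.5040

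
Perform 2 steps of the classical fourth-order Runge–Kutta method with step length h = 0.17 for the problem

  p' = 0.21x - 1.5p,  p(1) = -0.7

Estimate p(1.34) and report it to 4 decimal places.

-0.3541

RK4: k1 = f(x_n, p_n); k2 = f(x_n + h/2, p_n + (h/2)·k1); k3 = f(x_n + h/2, p_n + (h/2)·k2); k4 = f(x_n + h, p_n + h·k3); p_{n+1} = p_n + (h/6)·(k1 + 2k2 + 2k3 + k4).
x=1.000000, p=-0.700000:
  k1 = f(1.000000, -0.700000) = 1.260000
  k2 = f(1.085000, -0.592900) = 1.117200
  k3 = f(1.085000, -0.605038) = 1.135407
  k4 = f(1.170000, -0.506981) = 1.006171
  p ← -0.700000 + (0.17/6)·(k1 + 2k2 + 2k3 + k4) = -0.508144
x=1.170000, p=-0.508144:
  k1 = f(1.170000, -0.508144) = 1.007916
  k2 = f(1.255000, -0.422471) = 0.897257
  k3 = f(1.255000, -0.431877) = 0.911366
  k4 = f(1.340000, -0.353212) = 0.811218
  p ← -0.508144 + (0.17/6)·(k1 + 2k2 + 2k3 + k4) = -0.354113
p(1.34) ≈ -0.3541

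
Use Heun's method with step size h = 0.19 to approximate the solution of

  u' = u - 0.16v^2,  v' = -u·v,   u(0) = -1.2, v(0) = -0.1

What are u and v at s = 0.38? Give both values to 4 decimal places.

Heun on (u,v): k1 = f(s_n, state_n); k2 = f(s_n + h, state_n + h·k1); state_{n+1} = state_n + (h/2)·(k1 + k2).
0.000000: (-1.200000, -0.100000)
  k1 = (-1.201600, -0.120000)
  predictor → (-1.428304, -0.122800)
  k2 = (-1.430717, -0.175396)
  → (-1.450070, -0.128063)
0.190000: (-1.450070, -0.128063)
  k1 = (-1.452694, -0.185700)
  predictor → (-1.726082, -0.163346)
  k2 = (-1.730351, -0.281948)
  → (-1.752459, -0.172489)
(u(0.38), v(0.38)) ≈ (-1.7525, -0.1725)

-1.7525, -0.1725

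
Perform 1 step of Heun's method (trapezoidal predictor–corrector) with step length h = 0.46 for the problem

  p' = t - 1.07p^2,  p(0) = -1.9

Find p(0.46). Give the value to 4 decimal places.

-6.0097

Heun: k1 = f(t_n, p_n); k2 = f(t_n + h, p_n + h·k1); p_{n+1} = p_n + (h/2)·(k1 + k2).
t=0.000000, p=-1.900000:
  k1 = f(0.000000, -1.900000) = -3.862700
  k2 = f(0.460000, -3.676842) = -14.005509
  p ← -1.900000 + (0.46/2)·(-3.862700 + (-14.005509)) = -6.009688
p(0.46) ≈ -6.0097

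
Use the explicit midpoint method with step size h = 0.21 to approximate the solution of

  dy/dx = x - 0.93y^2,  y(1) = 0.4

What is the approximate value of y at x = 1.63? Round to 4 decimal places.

0.9464

Midpoint: k1 = f(x_n, y_n); k2 = f(x_n + h/2, y_n + (h/2)·k1); y_{n+1} = y_n + h·k2.
x=1.000000, y=0.400000:
  k1 = f(1.000000, 0.400000) = 0.851200
  k2 = f(1.105000, 0.489376) = 0.882275
  y ← 0.400000 + 0.21·0.882275 = 0.585278
x=1.210000, y=0.585278:
  k1 = f(1.210000, 0.585278) = 0.891428
  k2 = f(1.315000, 0.678878) = 0.886386
  y ← 0.585278 + 0.21·0.886386 = 0.771419
x=1.420000, y=0.771419:
  k1 = f(1.420000, 0.771419) = 0.866569
  k2 = f(1.525000, 0.862409) = 0.833314
  y ← 0.771419 + 0.21·0.833314 = 0.946415
y(1.63) ≈ 0.9464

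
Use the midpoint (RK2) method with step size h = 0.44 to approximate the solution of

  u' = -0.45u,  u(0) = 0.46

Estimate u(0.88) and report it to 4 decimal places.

Midpoint: k1 = f(t_n, u_n); k2 = f(t_n + h/2, u_n + (h/2)·k1); u_{n+1} = u_n + h·k2.
t=0.000000, u=0.460000:
  k1 = f(0.000000, 0.460000) = -0.207000
  k2 = f(0.220000, 0.414460) = -0.186507
  u ← 0.460000 + 0.44·(-0.186507) = 0.377937
t=0.440000, u=0.377937:
  k1 = f(0.440000, 0.377937) = -0.170072
  k2 = f(0.660000, 0.340521) = -0.153235
  u ← 0.377937 + 0.44·(-0.153235) = 0.310514
u(0.88) ≈ 0.3105

0.3105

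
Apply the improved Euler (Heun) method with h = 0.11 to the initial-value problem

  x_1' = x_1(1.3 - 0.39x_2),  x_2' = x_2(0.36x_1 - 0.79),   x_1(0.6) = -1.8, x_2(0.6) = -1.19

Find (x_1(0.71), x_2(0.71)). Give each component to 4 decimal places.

Heun on (x_1,x_2): k1 = f(x_n, state_n); k2 = f(x_n + h, state_n + h·k1); state_{n+1} = state_n + (h/2)·(k1 + k2).
0.600000: (-1.800000, -1.190000)
  k1 = (-3.175380, 1.711220)
  predictor → (-2.149292, -1.001766)
  k2 = (-3.633783, 1.566506)
  → (-2.174504, -1.009725)
(x_1(0.71), x_2(0.71)) ≈ (-2.1745, -1.0097)

-2.1745, -1.0097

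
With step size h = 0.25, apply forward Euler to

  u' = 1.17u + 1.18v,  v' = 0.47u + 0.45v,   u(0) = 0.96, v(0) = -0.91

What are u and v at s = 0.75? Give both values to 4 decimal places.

Euler on (u,v): u_{n+1} = u_n + h·u', v_{n+1} = v_n + h·v'.
0.000000: (0.960000, -0.910000); f=(0.049400, 0.041700) → (0.972350, -0.899575)
0.250000: (0.972350, -0.899575); f=(0.076151, 0.052196) → (0.991388, -0.886526)
0.500000: (0.991388, -0.886526); f=(0.113823, 0.067016) → (1.019843, -0.869772)
(u(0.75), v(0.75)) ≈ (1.0198, -0.8698)

1.0198, -0.8698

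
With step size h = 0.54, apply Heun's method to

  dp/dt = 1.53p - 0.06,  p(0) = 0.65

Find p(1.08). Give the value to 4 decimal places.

Heun: k1 = f(t_n, p_n); k2 = f(t_n + h, p_n + h·k1); p_{n+1} = p_n + (h/2)·(k1 + k2).
t=0.000000, p=0.650000:
  k1 = f(0.000000, 0.650000) = 0.934500
  k2 = f(0.540000, 1.154630) = 1.706584
  p ← 0.650000 + (0.54/2)·(0.934500 + 1.706584) = 1.363093
t=0.540000, p=1.363093:
  k1 = f(0.540000, 1.363093) = 2.025532
  k2 = f(1.080000, 2.456880) = 3.699026
  p ← 1.363093 + (0.54/2)·(2.025532 + 3.699026) = 2.908723
p(1.08) ≈ 2.9087

2.9087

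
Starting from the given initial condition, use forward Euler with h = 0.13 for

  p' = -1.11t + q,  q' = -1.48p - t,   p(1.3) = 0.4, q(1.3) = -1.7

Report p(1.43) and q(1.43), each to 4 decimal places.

-0.0086, -1.9460

Euler on (p,q): p_{n+1} = p_n + h·p', q_{n+1} = q_n + h·q'.
1.300000: (0.400000, -1.700000); f=(-3.143000, -1.892000) → (-0.008590, -1.945960)
(p(1.43), q(1.43)) ≈ (-0.0086, -1.9460)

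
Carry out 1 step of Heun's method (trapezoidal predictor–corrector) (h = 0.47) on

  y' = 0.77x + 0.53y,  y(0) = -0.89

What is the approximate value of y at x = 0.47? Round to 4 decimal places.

-1.0543

Heun: k1 = f(x_n, y_n); k2 = f(x_n + h, y_n + h·k1); y_{n+1} = y_n + (h/2)·(k1 + k2).
x=0.000000, y=-0.890000:
  k1 = f(0.000000, -0.890000) = -0.471700
  k2 = f(0.470000, -1.111699) = -0.227300
  y ← -0.890000 + (0.47/2)·(-0.471700 + (-0.227300)) = -1.054265
y(0.47) ≈ -1.0543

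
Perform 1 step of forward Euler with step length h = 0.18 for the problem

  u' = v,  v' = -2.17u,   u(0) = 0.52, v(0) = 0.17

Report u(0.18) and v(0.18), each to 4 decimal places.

0.5506, -0.0331

Euler on (u,v): u_{n+1} = u_n + h·u', v_{n+1} = v_n + h·v'.
0.000000: (0.520000, 0.170000); f=(0.170000, -1.128400) → (0.550600, -0.033112)
(u(0.18), v(0.18)) ≈ (0.5506, -0.0331)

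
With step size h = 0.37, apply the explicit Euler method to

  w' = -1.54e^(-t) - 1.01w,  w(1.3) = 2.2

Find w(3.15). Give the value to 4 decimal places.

0.0653

Euler: w_{n+1} = w_n + h·f(t_n, w_n).
t=1.300000, w=2.200000: f=-2.641699 → w ← 2.200000 + 0.37·(-2.641699) = 1.222571
t=1.670000, w=1.222571: f=-1.524698 → w ← 1.222571 + 0.37·(-1.524698) = 0.658433
t=2.040000, w=0.658433: f=-0.865262 → w ← 0.658433 + 0.37·(-0.865262) = 0.338286
t=2.410000, w=0.338286: f=-0.479985 → w ← 0.338286 + 0.37·(-0.479985) = 0.160692
t=2.780000, w=0.160692: f=-0.257838 → w ← 0.160692 + 0.37·(-0.257838) = 0.065292
w(3.15) ≈ 0.0653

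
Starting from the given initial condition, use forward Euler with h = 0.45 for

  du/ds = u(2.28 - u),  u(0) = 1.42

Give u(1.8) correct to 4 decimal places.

2.2800

Euler: u_{n+1} = u_n + h·f(s_n, u_n).
s=0.000000, u=1.420000: f=1.221200 → u ← 1.420000 + 0.45·1.221200 = 1.969540
s=0.450000, u=1.969540: f=0.611463 → u ← 1.969540 + 0.45·0.611463 = 2.244699
s=0.900000, u=2.244699: f=0.079241 → u ← 2.244699 + 0.45·0.079241 = 2.280357
s=1.350000, u=2.280357: f=-0.000814 → u ← 2.280357 + 0.45·(-0.000814) = 2.279991
u(1.8) ≈ 2.2800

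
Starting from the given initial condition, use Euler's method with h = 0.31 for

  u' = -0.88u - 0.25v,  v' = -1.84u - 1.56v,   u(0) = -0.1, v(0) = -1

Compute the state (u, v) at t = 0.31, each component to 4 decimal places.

Euler on (u,v): u_{n+1} = u_n + h·u', v_{n+1} = v_n + h·v'.
0.000000: (-0.100000, -1.000000); f=(0.338000, 1.744000) → (0.004780, -0.459360)
(u(0.31), v(0.31)) ≈ (0.0048, -0.4594)

0.0048, -0.4594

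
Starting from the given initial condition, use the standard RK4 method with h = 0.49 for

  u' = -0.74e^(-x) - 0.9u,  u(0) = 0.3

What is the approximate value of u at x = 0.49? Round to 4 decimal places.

RK4: k1 = f(x_n, u_n); k2 = f(x_n + h/2, u_n + (h/2)·k1); k3 = f(x_n + h/2, u_n + (h/2)·k2); k4 = f(x_n + h, u_n + h·k3); u_{n+1} = u_n + (h/6)·(k1 + 2k2 + 2k3 + k4).
x=0.000000, u=0.300000:
  k1 = f(0.000000, 0.300000) = -1.010000
  k2 = f(0.245000, 0.052550) = -0.626496
  k3 = f(0.245000, 0.146508) = -0.711059
  k4 = f(0.490000, -0.048419) = -0.409767
  u ← 0.300000 + (0.49/6)·(k1 + 2k2 + 2k3 + k4) = -0.034415
u(0.49) ≈ -0.0344

-0.0344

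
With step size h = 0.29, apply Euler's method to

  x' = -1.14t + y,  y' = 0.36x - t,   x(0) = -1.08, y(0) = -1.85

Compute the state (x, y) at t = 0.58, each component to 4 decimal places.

-2.2816, -2.2156

Euler on (x,y): x_{n+1} = x_n + h·x', y_{n+1} = y_n + h·y'.
0.000000: (-1.080000, -1.850000); f=(-1.850000, -0.388800) → (-1.616500, -1.962752)
0.290000: (-1.616500, -1.962752); f=(-2.293352, -0.871940) → (-2.281572, -2.215615)
(x(0.58), y(0.58)) ≈ (-2.2816, -2.2156)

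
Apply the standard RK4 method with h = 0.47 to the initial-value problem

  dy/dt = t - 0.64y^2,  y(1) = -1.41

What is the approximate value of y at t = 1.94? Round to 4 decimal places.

-1.2431

RK4: k1 = f(t_n, y_n); k2 = f(t_n + h/2, y_n + (h/2)·k1); k3 = f(t_n + h/2, y_n + (h/2)·k2); k4 = f(t_n + h, y_n + h·k3); y_{n+1} = y_n + (h/6)·(k1 + 2k2 + 2k3 + k4).
t=1.000000, y=-1.410000:
  k1 = f(1.000000, -1.410000) = -0.272384
  k2 = f(1.235000, -1.474010) = -0.155532
  k3 = f(1.235000, -1.446550) = -0.104204
  k4 = f(1.470000, -1.458976) = 0.107689
  y ← -1.410000 + (0.47/6)·(k1 + 2k2 + 2k3 + k4) = -1.463593
t=1.470000, y=-1.463593:
  k1 = f(1.470000, -1.463593) = 0.099053
  k2 = f(1.705000, -1.440316) = 0.377314
  k3 = f(1.705000, -1.374924) = 0.495133
  k4 = f(1.940000, -1.230881) = 0.970357
  y ← -1.463593 + (0.47/6)·(k1 + 2k2 + 2k3 + k4) = -1.243139
y(1.94) ≈ -1.2431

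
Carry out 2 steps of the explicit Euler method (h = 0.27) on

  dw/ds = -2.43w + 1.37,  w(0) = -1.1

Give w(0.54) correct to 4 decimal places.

0.3670

Euler: w_{n+1} = w_n + h·f(s_n, w_n).
s=0.000000, w=-1.100000: f=4.043000 → w ← -1.100000 + 0.27·4.043000 = -0.008390
s=0.270000, w=-0.008390: f=1.390388 → w ← -0.008390 + 0.27·1.390388 = 0.367015
w(0.54) ≈ 0.3670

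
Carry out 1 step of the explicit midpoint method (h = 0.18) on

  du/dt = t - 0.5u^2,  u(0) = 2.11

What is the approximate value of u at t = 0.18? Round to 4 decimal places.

Midpoint: k1 = f(t_n, u_n); k2 = f(t_n + h/2, u_n + (h/2)·k1); u_{n+1} = u_n + h·k2.
t=0.000000, u=2.110000:
  k1 = f(0.000000, 2.110000) = -2.226050
  k2 = f(0.090000, 1.909655) = -1.733392
  u ← 2.110000 + 0.18·(-1.733392) = 1.797989
u(0.18) ≈ 1.7980

1.7980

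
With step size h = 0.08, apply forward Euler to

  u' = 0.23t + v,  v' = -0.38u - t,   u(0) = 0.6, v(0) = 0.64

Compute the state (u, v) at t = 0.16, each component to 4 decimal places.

0.7024, 0.5956

Euler on (u,v): u_{n+1} = u_n + h·u', v_{n+1} = v_n + h·v'.
0.000000: (0.600000, 0.640000); f=(0.640000, -0.228000) → (0.651200, 0.621760)
0.080000: (0.651200, 0.621760); f=(0.640160, -0.327456) → (0.702413, 0.595564)
(u(0.16), v(0.16)) ≈ (0.7024, 0.5956)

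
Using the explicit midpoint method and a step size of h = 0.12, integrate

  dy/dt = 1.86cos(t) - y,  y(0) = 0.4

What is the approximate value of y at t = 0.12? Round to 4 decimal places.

0.5643

Midpoint: k1 = f(t_n, y_n); k2 = f(t_n + h/2, y_n + (h/2)·k1); y_{n+1} = y_n + h·k2.
t=0.000000, y=0.400000:
  k1 = f(0.000000, 0.400000) = 1.460000
  k2 = f(0.060000, 0.487600) = 1.369053
  y ← 0.400000 + 0.12·1.369053 = 0.564286
y(0.12) ≈ 0.5643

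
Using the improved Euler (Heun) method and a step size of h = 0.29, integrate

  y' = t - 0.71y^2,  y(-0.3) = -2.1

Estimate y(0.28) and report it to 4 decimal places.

Heun: k1 = f(t_n, y_n); k2 = f(t_n + h, y_n + h·k1); y_{n+1} = y_n + (h/2)·(k1 + k2).
t=-0.300000, y=-2.100000:
  k1 = f(-0.300000, -2.100000) = -3.431100
  k2 = f(-0.010000, -3.095019) = -6.811191
  y ← -2.100000 + (0.29/2)·(-3.431100 + (-6.811191)) = -3.585132
t=-0.010000, y=-3.585132:
  k1 = f(-0.010000, -3.585132) = -9.135753
  k2 = f(0.280000, -6.234501) = -27.316988
  y ← -3.585132 + (0.29/2)·(-9.135753 + (-27.316988)) = -8.870780
y(0.28) ≈ -8.8708

-8.8708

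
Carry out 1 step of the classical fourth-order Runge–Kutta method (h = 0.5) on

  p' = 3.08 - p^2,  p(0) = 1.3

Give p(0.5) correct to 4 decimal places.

RK4: k1 = f(s_n, p_n); k2 = f(s_n + h/2, p_n + (h/2)·k1); k3 = f(s_n + h/2, p_n + (h/2)·k2); k4 = f(s_n + h, p_n + h·k3); p_{n+1} = p_n + (h/6)·(k1 + 2k2 + 2k3 + k4).
s=0.000000, p=1.300000:
  k1 = f(0.000000, 1.300000) = 1.390000
  k2 = f(0.250000, 1.647500) = 0.365744
  k3 = f(0.250000, 1.391436) = 1.143906
  k4 = f(0.500000, 1.871953) = -0.424208
  p ← 1.300000 + (0.5/6)·(k1 + 2k2 + 2k3 + k4) = 1.632091
p(0.5) ≈ 1.6321

1.6321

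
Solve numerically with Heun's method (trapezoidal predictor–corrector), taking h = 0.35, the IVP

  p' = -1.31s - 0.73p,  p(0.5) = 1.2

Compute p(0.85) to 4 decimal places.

0.6524

Heun: k1 = f(s_n, p_n); k2 = f(s_n + h, p_n + h·k1); p_{n+1} = p_n + (h/2)·(k1 + k2).
s=0.500000, p=1.200000:
  k1 = f(0.500000, 1.200000) = -1.531000
  k2 = f(0.850000, 0.664150) = -1.598329
  p ← 1.200000 + (0.35/2)·(-1.531000 + (-1.598329)) = 0.652367
p(0.85) ≈ 0.6524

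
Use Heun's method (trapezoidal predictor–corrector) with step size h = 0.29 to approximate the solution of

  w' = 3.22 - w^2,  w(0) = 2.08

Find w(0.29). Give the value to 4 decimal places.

Heun: k1 = f(t_n, w_n); k2 = f(t_n + h, w_n + h·k1); w_{n+1} = w_n + (h/2)·(k1 + k2).
t=0.000000, w=2.080000:
  k1 = f(0.000000, 2.080000) = -1.106400
  k2 = f(0.290000, 1.759144) = 0.125412
  w ← 2.080000 + (0.29/2)·(-1.106400 + 0.125412) = 1.937757
w(0.29) ≈ 1.9378

1.9378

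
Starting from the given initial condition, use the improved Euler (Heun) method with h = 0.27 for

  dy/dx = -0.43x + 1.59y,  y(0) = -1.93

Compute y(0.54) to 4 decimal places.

-4.5452

Heun: k1 = f(x_n, y_n); k2 = f(x_n + h, y_n + h·k1); y_{n+1} = y_n + (h/2)·(k1 + k2).
x=0.000000, y=-1.930000:
  k1 = f(0.000000, -1.930000) = -3.068700
  k2 = f(0.270000, -2.758549) = -4.502193
  y ← -1.930000 + (0.27/2)·(-3.068700 + (-4.502193)) = -2.952071
x=0.270000, y=-2.952071:
  k1 = f(0.270000, -2.952071) = -4.809892
  k2 = f(0.540000, -4.250741) = -6.990879
  y ← -2.952071 + (0.27/2)·(-4.809892 + (-6.990879)) = -4.545175
y(0.54) ≈ -4.5452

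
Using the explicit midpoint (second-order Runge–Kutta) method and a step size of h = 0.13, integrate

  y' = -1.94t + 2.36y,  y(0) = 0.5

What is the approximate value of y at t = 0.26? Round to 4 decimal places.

0.8401

Midpoint: k1 = f(t_n, y_n); k2 = f(t_n + h/2, y_n + (h/2)·k1); y_{n+1} = y_n + h·k2.
t=0.000000, y=0.500000:
  k1 = f(0.000000, 0.500000) = 1.180000
  k2 = f(0.065000, 0.576700) = 1.234912
  y ← 0.500000 + 0.13·1.234912 = 0.660539
t=0.130000, y=0.660539:
  k1 = f(0.130000, 0.660539) = 1.306671
  k2 = f(0.195000, 0.745472) = 1.381014
  y ← 0.660539 + 0.13·1.381014 = 0.840070
y(0.26) ≈ 0.8401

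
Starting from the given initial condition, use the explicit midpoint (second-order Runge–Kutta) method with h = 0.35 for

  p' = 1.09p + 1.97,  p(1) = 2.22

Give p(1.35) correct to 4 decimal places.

4.0495

Midpoint: k1 = f(t_n, p_n); k2 = f(t_n + h/2, p_n + (h/2)·k1); p_{n+1} = p_n + h·k2.
t=1.000000, p=2.220000:
  k1 = f(1.000000, 2.220000) = 4.389800
  k2 = f(1.175000, 2.988215) = 5.227154
  p ← 2.220000 + 0.35·5.227154 = 4.049504
p(1.35) ≈ 4.0495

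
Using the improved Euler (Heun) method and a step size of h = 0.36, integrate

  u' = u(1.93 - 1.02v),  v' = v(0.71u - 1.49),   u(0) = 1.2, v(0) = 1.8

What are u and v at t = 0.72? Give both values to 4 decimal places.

Heun on (u,v): k1 = f(t_n, state_n); k2 = f(t_n + h, state_n + h·k1); state_{n+1} = state_n + (h/2)·(k1 + k2).
0.000000: (1.200000, 1.800000)
  k1 = (0.112800, -1.148400)
  predictor → (1.240608, 1.386576)
  k2 = (0.639772, -0.844658)
  → (1.335463, 1.441250)
0.360000: (1.335463, 1.441250)
  k1 = (0.614213, -0.780900)
  predictor → (1.556580, 1.160126)
  k2 = (1.162254, -0.446449)
  → (1.655227, 1.220327)
(u(0.72), v(0.72)) ≈ (1.6552, 1.2203)

1.6552, 1.2203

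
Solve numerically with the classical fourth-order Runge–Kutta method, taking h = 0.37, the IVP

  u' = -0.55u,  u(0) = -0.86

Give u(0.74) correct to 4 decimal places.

-0.5725

RK4: k1 = f(x_n, u_n); k2 = f(x_n + h/2, u_n + (h/2)·k1); k3 = f(x_n + h/2, u_n + (h/2)·k2); k4 = f(x_n + h, u_n + h·k3); u_{n+1} = u_n + (h/6)·(k1 + 2k2 + 2k3 + k4).
x=0.000000, u=-0.860000:
  k1 = f(0.000000, -0.860000) = 0.473000
  k2 = f(0.185000, -0.772495) = 0.424872
  k3 = f(0.185000, -0.781399) = 0.429769
  k4 = f(0.370000, -0.700985) = 0.385542
  u ← -0.860000 + (0.37/6)·(k1 + 2k2 + 2k3 + k4) = -0.701651
x=0.370000, u=-0.701651:
  k1 = f(0.370000, -0.701651) = 0.385908
  k2 = f(0.555000, -0.630258) = 0.346642
  k3 = f(0.555000, -0.637522) = 0.350637
  k4 = f(0.740000, -0.571915) = 0.314553
  u ← -0.701651 + (0.37/6)·(k1 + 2k2 + 2k3 + k4) = -0.572458
u(0.74) ≈ -0.5725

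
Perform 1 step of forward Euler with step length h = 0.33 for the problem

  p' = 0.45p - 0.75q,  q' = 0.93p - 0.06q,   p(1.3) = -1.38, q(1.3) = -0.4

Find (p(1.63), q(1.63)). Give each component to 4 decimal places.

Euler on (p,q): p_{n+1} = p_n + h·p', q_{n+1} = q_n + h·q'.
1.300000: (-1.380000, -0.400000); f=(-0.321000, -1.259400) → (-1.485930, -0.815602)
(p(1.63), q(1.63)) ≈ (-1.4859, -0.8156)

-1.4859, -0.8156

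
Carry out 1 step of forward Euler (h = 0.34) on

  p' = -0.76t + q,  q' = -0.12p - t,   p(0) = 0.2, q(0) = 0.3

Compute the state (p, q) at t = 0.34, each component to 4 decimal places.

Euler on (p,q): p_{n+1} = p_n + h·p', q_{n+1} = q_n + h·q'.
0.000000: (0.200000, 0.300000); f=(0.300000, -0.024000) → (0.302000, 0.291840)
(p(0.34), q(0.34)) ≈ (0.3020, 0.2918)

0.3020, 0.2918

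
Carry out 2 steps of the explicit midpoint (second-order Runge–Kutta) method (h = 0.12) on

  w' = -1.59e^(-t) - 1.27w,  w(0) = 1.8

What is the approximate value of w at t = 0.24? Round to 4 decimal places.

Midpoint: k1 = f(t_n, w_n); k2 = f(t_n + h/2, w_n + (h/2)·k1); w_{n+1} = w_n + h·k2.
t=0.000000, w=1.800000:
  k1 = f(0.000000, 1.800000) = -3.876000
  k2 = f(0.060000, 1.567440) = -3.488054
  w ← 1.800000 + 0.12·(-3.488054) = 1.381433
t=0.120000, w=1.381433:
  k1 = f(0.120000, 1.381433) = -3.164624
  k2 = f(0.180000, 1.191556) = -2.841356
  w ← 1.381433 + 0.12·(-2.841356) = 1.040471
w(0.24) ≈ 1.0405

1.0405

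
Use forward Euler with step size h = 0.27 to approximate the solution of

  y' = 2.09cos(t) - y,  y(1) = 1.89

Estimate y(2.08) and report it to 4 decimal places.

Euler: y_{n+1} = y_n + h·f(t_n, y_n).
t=1.000000, y=1.890000: f=-0.760768 → y ← 1.890000 + 0.27·(-0.760768) = 1.684593
t=1.270000, y=1.684593: f=-1.065366 → y ← 1.684593 + 0.27·(-1.065366) = 1.396944
t=1.540000, y=1.396944: f=-1.332590 → y ← 1.396944 + 0.27·(-1.332590) = 1.037145
t=1.810000, y=1.037145: f=-1.532326 → y ← 1.037145 + 0.27·(-1.532326) = 0.623417
y(2.08) ≈ 0.6234

0.6234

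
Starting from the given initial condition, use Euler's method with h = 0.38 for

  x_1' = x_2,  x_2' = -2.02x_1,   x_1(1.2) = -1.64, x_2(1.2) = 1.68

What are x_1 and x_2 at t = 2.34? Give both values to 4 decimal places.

1.5241, 3.6193

Euler on (x_1,x_2): x_1_{n+1} = x_1_n + h·x_1', x_2_{n+1} = x_2_n + h·x_2'.
1.200000: (-1.640000, 1.680000); f=(1.680000, 3.312800) → (-1.001600, 2.938864)
1.580000: (-1.001600, 2.938864); f=(2.938864, 2.023232) → (0.115168, 3.707692)
1.960000: (0.115168, 3.707692); f=(3.707692, -0.232640) → (1.524091, 3.619289)
(x_1(2.34), x_2(2.34)) ≈ (1.5241, 3.6193)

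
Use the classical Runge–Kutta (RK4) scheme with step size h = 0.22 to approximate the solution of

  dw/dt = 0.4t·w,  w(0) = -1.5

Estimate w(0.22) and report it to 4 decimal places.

-1.5146

RK4: k1 = f(t_n, w_n); k2 = f(t_n + h/2, w_n + (h/2)·k1); k3 = f(t_n + h/2, w_n + (h/2)·k2); k4 = f(t_n + h, w_n + h·k3); w_{n+1} = w_n + (h/6)·(k1 + 2k2 + 2k3 + k4).
t=0.000000, w=-1.500000:
  k1 = f(0.000000, -1.500000) = 0.000000
  k2 = f(0.110000, -1.500000) = -0.066000
  k3 = f(0.110000, -1.507260) = -0.066319
  k4 = f(0.220000, -1.514590) = -0.133284
  w ← -1.500000 + (0.22/6)·(k1 + 2k2 + 2k3 + k4) = -1.514591
w(0.22) ≈ -1.5146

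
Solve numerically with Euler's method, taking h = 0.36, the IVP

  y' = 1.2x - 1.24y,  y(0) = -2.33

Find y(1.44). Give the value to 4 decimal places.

0.4676

Euler: y_{n+1} = y_n + h·f(x_n, y_n).
x=0.000000, y=-2.330000: f=2.889200 → y ← -2.330000 + 0.36·2.889200 = -1.289888
x=0.360000, y=-1.289888: f=2.031461 → y ← -1.289888 + 0.36·2.031461 = -0.558562
x=0.720000, y=-0.558562: f=1.556617 → y ← -0.558562 + 0.36·1.556617 = 0.001820
x=1.080000, y=0.001820: f=1.293743 → y ← 0.001820 + 0.36·1.293743 = 0.467568
y(1.44) ≈ 0.4676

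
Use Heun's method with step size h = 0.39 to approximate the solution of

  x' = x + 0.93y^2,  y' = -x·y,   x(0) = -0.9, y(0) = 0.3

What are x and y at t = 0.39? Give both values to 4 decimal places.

-1.2670, 0.4489

Heun on (x,y): k1 = f(t_n, state_n); k2 = f(t_n + h, state_n + h·k1); state_{n+1} = state_n + (h/2)·(k1 + k2).
0.000000: (-0.900000, 0.300000)
  k1 = (-0.816300, 0.270000)
  predictor → (-1.218357, 0.405300)
  k2 = (-1.065588, 0.493800)
  → (-1.266968, 0.448941)
(x(0.39), y(0.39)) ≈ (-1.2670, 0.4489)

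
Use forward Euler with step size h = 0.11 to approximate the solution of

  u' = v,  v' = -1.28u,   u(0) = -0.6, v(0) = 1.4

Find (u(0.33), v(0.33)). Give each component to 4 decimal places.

-0.1125, 1.5871

Euler on (u,v): u_{n+1} = u_n + h·u', v_{n+1} = v_n + h·v'.
0.000000: (-0.600000, 1.400000); f=(1.400000, 0.768000) → (-0.446000, 1.484480)
0.110000: (-0.446000, 1.484480); f=(1.484480, 0.570880) → (-0.282707, 1.547277)
0.220000: (-0.282707, 1.547277); f=(1.547277, 0.361865) → (-0.112507, 1.587082)
(u(0.33), v(0.33)) ≈ (-0.1125, 1.5871)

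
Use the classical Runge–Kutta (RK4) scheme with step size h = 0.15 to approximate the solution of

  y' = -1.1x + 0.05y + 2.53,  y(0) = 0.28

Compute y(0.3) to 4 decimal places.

0.9992

RK4: k1 = f(x_n, y_n); k2 = f(x_n + h/2, y_n + (h/2)·k1); k3 = f(x_n + h/2, y_n + (h/2)·k2); k4 = f(x_n + h, y_n + h·k3); y_{n+1} = y_n + (h/6)·(k1 + 2k2 + 2k3 + k4).
x=0.000000, y=0.280000:
  k1 = f(0.000000, 0.280000) = 2.544000
  k2 = f(0.075000, 0.470800) = 2.471040
  k3 = f(0.075000, 0.465328) = 2.470766
  k4 = f(0.150000, 0.650615) = 2.397531
  y ← 0.280000 + (0.15/6)·(k1 + 2k2 + 2k3 + k4) = 0.650629
x=0.150000, y=0.650629:
  k1 = f(0.150000, 0.650629) = 2.397531
  k2 = f(0.225000, 0.830443) = 2.324022
  k3 = f(0.225000, 0.824930) = 2.323747
  k4 = f(0.300000, 0.999191) = 2.249960
  y ← 0.650629 + (0.15/6)·(k1 + 2k2 + 2k3 + k4) = 0.999204
y(0.3) ≈ 0.9992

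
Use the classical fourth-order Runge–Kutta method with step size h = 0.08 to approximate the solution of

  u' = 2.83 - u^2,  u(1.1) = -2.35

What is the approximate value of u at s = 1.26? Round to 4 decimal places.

-3.0147

RK4: k1 = f(s_n, u_n); k2 = f(s_n + h/2, u_n + (h/2)·k1); k3 = f(s_n + h/2, u_n + (h/2)·k2); k4 = f(s_n + h, u_n + h·k3); u_{n+1} = u_n + (h/6)·(k1 + 2k2 + 2k3 + k4).
s=1.100000, u=-2.350000:
  k1 = f(1.100000, -2.350000) = -2.692500
  k2 = f(1.140000, -2.457700) = -3.210289
  k3 = f(1.140000, -2.478412) = -3.312524
  k4 = f(1.180000, -2.615002) = -4.008235
  u ← -2.350000 + (0.08/6)·(k1 + 2k2 + 2k3 + k4) = -2.613285
s=1.180000, u=-2.613285:
  k1 = f(1.180000, -2.613285) = -3.999258
  k2 = f(1.220000, -2.773255) = -4.860944
  k3 = f(1.220000, -2.807723) = -5.053306
  k4 = f(1.260000, -3.017549) = -6.275604
  u ← -2.613285 + (0.08/6)·(k1 + 2k2 + 2k3 + k4) = -3.014663
u(1.26) ≈ -3.0147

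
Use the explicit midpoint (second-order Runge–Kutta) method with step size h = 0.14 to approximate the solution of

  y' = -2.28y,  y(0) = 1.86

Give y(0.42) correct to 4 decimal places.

0.7288

Midpoint: k1 = f(t_n, y_n); k2 = f(t_n + h/2, y_n + (h/2)·k1); y_{n+1} = y_n + h·k2.
t=0.000000, y=1.860000:
  k1 = f(0.000000, 1.860000) = -4.240800
  k2 = f(0.070000, 1.563144) = -3.563968
  y ← 1.860000 + 0.14·(-3.563968) = 1.361044
t=0.140000, y=1.361044:
  k1 = f(0.140000, 1.361044) = -3.103181
  k2 = f(0.210000, 1.143822) = -2.607914
  y ← 1.361044 + 0.14·(-2.607914) = 0.995937
t=0.280000, y=0.995937:
  k1 = f(0.280000, 0.995937) = -2.270735
  k2 = f(0.350000, 0.836985) = -1.908326
  y ← 0.995937 + 0.14·(-1.908326) = 0.728771
y(0.42) ≈ 0.7288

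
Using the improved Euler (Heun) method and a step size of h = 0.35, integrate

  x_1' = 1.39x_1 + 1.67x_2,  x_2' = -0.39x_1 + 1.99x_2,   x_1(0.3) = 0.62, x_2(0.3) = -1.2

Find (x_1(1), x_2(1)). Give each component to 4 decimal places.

Heun on (x_1,x_2): k1 = f(x_n, state_n); k2 = f(x_n + h, state_n + h·k1); state_{n+1} = state_n + (h/2)·(k1 + k2).
0.300000: (0.620000, -1.200000)
  k1 = (-1.142200, -2.629800)
  predictor → (0.220230, -2.120430)
  k2 = (-3.234998, -4.305545)
  → (-0.146010, -2.413685)
0.650000: (-0.146010, -2.413685)
  k1 = (-4.233808, -4.746290)
  predictor → (-1.627843, -4.074887)
  k2 = (-9.067763, -7.474167)
  → (-2.473785, -4.552265)
(x_1(1), x_2(1)) ≈ (-2.4738, -4.5523)

-2.4738, -4.5523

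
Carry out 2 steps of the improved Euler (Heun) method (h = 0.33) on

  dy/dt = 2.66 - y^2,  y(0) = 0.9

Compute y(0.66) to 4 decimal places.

1.4499

Heun: k1 = f(t_n, y_n); k2 = f(t_n + h, y_n + h·k1); y_{n+1} = y_n + (h/2)·(k1 + k2).
t=0.000000, y=0.900000:
  k1 = f(0.000000, 0.900000) = 1.850000
  k2 = f(0.330000, 1.510500) = 0.378390
  y ← 0.900000 + (0.33/2)·(1.850000 + 0.378390) = 1.267684
t=0.330000, y=1.267684:
  k1 = f(0.330000, 1.267684) = 1.052976
  k2 = f(0.660000, 1.615167) = 0.051237
  y ← 1.267684 + (0.33/2)·(1.052976 + 0.051237) = 1.449880
y(0.66) ≈ 1.4499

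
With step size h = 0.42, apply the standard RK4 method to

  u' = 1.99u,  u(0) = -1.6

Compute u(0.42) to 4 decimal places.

RK4: k1 = f(x_n, u_n); k2 = f(x_n + h/2, u_n + (h/2)·k1); k3 = f(x_n + h/2, u_n + (h/2)·k2); k4 = f(x_n + h, u_n + h·k3); u_{n+1} = u_n + (h/6)·(k1 + 2k2 + 2k3 + k4).
x=0.000000, u=-1.600000:
  k1 = f(0.000000, -1.600000) = -3.184000
  k2 = f(0.210000, -2.268640) = -4.514594
  k3 = f(0.210000, -2.548065) = -5.070649
  k4 = f(0.420000, -3.729672) = -7.422048
  u ← -1.600000 + (0.42/6)·(k1 + 2k2 + 2k3 + k4) = -3.684357
u(0.42) ≈ -3.6844

-3.6844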